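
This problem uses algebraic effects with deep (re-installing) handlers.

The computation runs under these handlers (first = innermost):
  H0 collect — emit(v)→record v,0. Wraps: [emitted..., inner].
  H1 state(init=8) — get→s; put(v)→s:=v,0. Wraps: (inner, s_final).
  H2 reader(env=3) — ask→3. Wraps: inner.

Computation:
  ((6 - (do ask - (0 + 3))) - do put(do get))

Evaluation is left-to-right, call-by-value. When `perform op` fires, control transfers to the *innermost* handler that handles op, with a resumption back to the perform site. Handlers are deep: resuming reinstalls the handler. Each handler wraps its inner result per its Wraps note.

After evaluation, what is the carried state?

Answer: 8

Working:
ask @ H2 ⇒ 3
get @ H1 ⇒ 8
put(8) @ H1 ⇒ s:=8
H0 returns [6]
H1 returns ([6], 8)
H2 returns ([6], 8)
= ([6], 8)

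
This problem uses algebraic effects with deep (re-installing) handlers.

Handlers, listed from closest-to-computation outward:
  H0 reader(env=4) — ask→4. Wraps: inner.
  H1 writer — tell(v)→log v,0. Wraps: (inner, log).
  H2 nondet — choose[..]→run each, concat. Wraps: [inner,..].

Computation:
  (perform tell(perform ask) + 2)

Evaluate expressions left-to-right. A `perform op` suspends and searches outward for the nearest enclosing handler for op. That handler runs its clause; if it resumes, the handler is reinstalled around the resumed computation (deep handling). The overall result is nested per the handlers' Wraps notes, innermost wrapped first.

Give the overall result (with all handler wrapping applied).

Working:
ask @ H0 ⇒ 4
tell(4) @ H1 ⇒ log+=4
H0 returns 2
H1 returns (2, (4))
H2 returns [(2, (4))]
= [(2, (4))]

Answer: [(2, (4))]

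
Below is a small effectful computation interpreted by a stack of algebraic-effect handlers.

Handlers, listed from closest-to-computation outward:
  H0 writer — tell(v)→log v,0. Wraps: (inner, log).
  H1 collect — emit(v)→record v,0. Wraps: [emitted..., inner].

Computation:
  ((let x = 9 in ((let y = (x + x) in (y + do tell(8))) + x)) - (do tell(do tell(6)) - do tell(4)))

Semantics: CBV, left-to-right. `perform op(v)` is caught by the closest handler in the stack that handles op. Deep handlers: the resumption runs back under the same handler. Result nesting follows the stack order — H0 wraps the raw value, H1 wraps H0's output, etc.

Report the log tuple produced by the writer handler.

Working:
tell(8) @ H0 ⇒ log+=8
tell(6) @ H0 ⇒ log+=6
tell(0) @ H0 ⇒ log+=0
tell(4) @ H0 ⇒ log+=4
H0 returns (27, (8, 6, 0, 4))
H1 returns [(27, (8, 6, 0, 4))]
= [(27, (8, 6, 0, 4))]

Answer: (8, 6, 0, 4)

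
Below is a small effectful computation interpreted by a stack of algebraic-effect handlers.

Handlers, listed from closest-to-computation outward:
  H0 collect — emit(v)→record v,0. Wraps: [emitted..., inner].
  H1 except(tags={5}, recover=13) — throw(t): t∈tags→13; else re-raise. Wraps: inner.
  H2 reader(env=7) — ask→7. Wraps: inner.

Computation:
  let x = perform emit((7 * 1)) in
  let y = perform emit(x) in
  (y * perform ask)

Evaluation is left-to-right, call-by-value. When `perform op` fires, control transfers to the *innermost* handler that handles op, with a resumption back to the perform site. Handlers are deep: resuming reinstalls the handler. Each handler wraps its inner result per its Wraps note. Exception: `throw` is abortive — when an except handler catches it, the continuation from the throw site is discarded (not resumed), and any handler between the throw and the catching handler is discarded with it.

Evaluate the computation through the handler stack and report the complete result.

Answer: [7, 0, 0]

Step-by-step:
emit(7) @ H0 ⇒ out+=7
emit(0) @ H0 ⇒ out+=0
ask @ H2 ⇒ 7
H0 returns [7, 0, 0]
H1 returns [7, 0, 0]
H2 returns [7, 0, 0]
= [7, 0, 0]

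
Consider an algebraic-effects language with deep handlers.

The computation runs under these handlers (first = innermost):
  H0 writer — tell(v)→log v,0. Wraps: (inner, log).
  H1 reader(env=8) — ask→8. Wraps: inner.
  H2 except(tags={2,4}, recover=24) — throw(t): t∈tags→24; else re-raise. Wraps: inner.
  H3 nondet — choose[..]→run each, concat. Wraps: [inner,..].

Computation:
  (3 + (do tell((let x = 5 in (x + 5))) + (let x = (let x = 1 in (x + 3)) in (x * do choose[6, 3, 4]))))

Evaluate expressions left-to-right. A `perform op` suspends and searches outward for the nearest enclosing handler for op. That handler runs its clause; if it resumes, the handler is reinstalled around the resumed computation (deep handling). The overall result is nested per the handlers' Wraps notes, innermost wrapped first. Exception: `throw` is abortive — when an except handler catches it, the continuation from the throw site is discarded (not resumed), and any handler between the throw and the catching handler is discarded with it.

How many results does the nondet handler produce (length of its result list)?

Answer: 3

Evaluation trace:
tell(10) @ H0 ⇒ log+=10
choose[6, 3, 4] @ H3
  branch[0] choose=6:
    H0 returns (27, (10))
    H1 returns (27, (10))
    H2 returns (27, (10))
    H3 returns [(27, (10))]
  branch[1] choose=3:
    H0 returns (15, (10))
    H1 returns (15, (10))
    H2 returns (15, (10))
    H3 returns [(15, (10))]
  branch[2] choose=4:
    H0 returns (19, (10))
    H1 returns (19, (10))
    H2 returns (19, (10))
    H3 returns [(19, (10))]
= [(27, (10)), (15, (10)), (19, (10))]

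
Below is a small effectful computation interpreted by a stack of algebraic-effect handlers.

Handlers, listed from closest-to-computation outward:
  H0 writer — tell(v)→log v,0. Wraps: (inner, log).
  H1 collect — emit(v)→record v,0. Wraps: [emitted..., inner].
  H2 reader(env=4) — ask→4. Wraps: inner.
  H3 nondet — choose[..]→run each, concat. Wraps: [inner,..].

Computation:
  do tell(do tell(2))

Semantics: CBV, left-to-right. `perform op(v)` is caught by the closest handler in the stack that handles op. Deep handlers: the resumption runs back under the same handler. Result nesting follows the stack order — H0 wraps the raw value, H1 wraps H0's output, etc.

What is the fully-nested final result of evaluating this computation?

Working:
tell(2) @ H0 ⇒ log+=2
tell(0) @ H0 ⇒ log+=0
H0 returns (0, (2, 0))
H1 returns [(0, (2, 0))]
H2 returns [(0, (2, 0))]
H3 returns [[(0, (2, 0))]]
= [[(0, (2, 0))]]

Answer: [[(0, (2, 0))]]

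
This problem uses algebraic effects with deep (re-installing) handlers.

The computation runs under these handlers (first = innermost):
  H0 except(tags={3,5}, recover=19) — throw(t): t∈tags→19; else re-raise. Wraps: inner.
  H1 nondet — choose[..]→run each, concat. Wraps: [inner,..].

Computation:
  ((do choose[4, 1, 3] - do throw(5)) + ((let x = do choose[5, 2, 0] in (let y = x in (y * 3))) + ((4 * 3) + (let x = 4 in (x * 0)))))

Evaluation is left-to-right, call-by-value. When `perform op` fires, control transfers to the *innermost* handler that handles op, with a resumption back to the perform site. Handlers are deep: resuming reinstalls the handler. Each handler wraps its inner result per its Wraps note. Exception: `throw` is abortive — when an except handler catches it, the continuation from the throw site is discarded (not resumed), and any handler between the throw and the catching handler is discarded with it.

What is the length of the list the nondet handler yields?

Working:
choose[4, 1, 3] @ H1
  branch[0] choose=4:
    throw(5) @ H0 caught ⇒ 19
    H1 returns [19]
  branch[1] choose=1:
    throw(5) @ H0 caught ⇒ 19
    H1 returns [19]
  branch[2] choose=3:
    throw(5) @ H0 caught ⇒ 19
    H1 returns [19]
= [19, 19, 19]

Answer: 3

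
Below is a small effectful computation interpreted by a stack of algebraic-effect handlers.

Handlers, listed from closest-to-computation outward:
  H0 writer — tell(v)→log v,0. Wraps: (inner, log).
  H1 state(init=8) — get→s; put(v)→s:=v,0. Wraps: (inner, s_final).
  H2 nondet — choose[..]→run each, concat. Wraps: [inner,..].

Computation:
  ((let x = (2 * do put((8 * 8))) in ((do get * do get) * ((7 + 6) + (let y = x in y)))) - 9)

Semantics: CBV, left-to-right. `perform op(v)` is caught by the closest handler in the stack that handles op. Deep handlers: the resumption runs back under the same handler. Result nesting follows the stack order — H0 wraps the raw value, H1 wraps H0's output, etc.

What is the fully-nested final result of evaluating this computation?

Answer: [((53239, ()), 64)]

Step-by-step:
put(64) @ H1 ⇒ s:=64
get @ H1 ⇒ 64
get @ H1 ⇒ 64
H0 returns (53239, ())
H1 returns ((53239, ()), 64)
H2 returns [((53239, ()), 64)]
= [((53239, ()), 64)]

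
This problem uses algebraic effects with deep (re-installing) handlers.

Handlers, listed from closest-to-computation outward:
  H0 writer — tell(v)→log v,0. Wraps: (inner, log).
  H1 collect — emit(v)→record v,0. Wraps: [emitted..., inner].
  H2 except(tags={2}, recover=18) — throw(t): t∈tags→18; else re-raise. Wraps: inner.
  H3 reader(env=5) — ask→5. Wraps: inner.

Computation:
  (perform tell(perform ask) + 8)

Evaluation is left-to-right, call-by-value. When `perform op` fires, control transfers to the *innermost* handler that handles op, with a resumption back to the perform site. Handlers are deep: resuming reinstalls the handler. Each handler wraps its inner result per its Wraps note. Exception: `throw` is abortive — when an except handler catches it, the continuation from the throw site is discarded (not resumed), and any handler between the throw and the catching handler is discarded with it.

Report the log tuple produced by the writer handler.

Answer: (5)

Step-by-step:
ask @ H3 ⇒ 5
tell(5) @ H0 ⇒ log+=5
H0 returns (8, (5))
H1 returns [(8, (5))]
H2 returns [(8, (5))]
H3 returns [(8, (5))]
= [(8, (5))]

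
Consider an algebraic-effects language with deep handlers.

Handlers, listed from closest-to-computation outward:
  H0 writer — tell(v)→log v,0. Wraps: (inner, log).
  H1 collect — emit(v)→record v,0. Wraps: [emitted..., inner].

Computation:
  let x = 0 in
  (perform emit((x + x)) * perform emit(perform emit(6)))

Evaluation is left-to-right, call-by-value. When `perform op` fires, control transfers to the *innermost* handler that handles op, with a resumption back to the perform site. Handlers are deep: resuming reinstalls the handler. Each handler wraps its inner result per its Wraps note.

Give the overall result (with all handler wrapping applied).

Answer: [0, 6, 0, (0, ())]

Step-by-step:
emit(0) @ H1 ⇒ out+=0
emit(6) @ H1 ⇒ out+=6
emit(0) @ H1 ⇒ out+=0
H0 returns (0, ())
H1 returns [0, 6, 0, (0, ())]
= [0, 6, 0, (0, ())]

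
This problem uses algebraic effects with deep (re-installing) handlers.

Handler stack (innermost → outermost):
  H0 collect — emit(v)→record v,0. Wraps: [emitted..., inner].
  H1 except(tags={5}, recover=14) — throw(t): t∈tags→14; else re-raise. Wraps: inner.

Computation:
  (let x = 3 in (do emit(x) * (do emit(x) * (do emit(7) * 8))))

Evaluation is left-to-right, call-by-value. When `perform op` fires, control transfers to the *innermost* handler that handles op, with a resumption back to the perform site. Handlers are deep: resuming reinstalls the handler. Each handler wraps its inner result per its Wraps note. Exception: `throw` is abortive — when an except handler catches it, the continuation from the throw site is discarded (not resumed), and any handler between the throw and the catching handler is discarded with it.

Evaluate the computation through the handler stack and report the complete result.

Answer: [3, 3, 7, 0]

Step-by-step:
emit(3) @ H0 ⇒ out+=3
emit(3) @ H0 ⇒ out+=3
emit(7) @ H0 ⇒ out+=7
H0 returns [3, 3, 7, 0]
H1 returns [3, 3, 7, 0]
= [3, 3, 7, 0]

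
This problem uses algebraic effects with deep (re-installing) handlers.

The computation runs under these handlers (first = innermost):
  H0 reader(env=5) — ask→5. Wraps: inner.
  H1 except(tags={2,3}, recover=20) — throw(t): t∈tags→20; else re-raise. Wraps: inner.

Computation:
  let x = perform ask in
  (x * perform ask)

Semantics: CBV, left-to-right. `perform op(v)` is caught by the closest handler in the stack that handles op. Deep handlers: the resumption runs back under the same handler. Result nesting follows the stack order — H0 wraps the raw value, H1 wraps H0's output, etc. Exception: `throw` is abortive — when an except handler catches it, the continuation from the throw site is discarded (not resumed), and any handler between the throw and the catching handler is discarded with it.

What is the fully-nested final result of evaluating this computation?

Answer: 25

Step-by-step:
ask @ H0 ⇒ 5
ask @ H0 ⇒ 5
H0 returns 25
H1 returns 25
= 25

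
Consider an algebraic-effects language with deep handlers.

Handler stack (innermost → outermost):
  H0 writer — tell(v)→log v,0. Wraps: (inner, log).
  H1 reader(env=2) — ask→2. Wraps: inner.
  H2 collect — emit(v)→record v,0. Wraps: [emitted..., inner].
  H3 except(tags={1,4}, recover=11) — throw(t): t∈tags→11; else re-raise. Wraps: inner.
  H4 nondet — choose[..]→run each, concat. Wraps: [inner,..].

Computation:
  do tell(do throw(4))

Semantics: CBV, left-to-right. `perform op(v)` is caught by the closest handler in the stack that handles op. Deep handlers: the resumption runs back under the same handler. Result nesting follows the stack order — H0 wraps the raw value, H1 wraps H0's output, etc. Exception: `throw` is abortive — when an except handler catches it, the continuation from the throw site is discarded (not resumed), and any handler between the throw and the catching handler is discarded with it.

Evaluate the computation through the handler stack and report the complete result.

Answer: [11]

Working:
throw(4) @ H3 caught ⇒ 11
H4 returns [11]
= [11]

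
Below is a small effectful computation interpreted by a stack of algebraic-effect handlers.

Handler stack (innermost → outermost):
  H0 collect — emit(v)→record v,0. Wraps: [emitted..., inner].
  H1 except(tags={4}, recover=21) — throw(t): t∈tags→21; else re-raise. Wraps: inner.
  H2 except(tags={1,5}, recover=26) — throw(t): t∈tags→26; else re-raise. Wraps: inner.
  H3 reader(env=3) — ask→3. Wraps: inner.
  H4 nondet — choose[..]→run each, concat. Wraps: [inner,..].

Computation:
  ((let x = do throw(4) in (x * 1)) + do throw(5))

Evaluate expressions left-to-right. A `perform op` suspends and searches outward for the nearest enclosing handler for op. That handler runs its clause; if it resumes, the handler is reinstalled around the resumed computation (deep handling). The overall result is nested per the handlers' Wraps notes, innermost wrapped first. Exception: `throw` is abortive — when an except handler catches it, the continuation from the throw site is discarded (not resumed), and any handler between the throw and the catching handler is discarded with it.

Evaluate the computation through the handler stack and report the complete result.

Answer: [21]

Step-by-step:
throw(4) @ H1 caught ⇒ 21
H2 returns 21
H3 returns 21
H4 returns [21]
= [21]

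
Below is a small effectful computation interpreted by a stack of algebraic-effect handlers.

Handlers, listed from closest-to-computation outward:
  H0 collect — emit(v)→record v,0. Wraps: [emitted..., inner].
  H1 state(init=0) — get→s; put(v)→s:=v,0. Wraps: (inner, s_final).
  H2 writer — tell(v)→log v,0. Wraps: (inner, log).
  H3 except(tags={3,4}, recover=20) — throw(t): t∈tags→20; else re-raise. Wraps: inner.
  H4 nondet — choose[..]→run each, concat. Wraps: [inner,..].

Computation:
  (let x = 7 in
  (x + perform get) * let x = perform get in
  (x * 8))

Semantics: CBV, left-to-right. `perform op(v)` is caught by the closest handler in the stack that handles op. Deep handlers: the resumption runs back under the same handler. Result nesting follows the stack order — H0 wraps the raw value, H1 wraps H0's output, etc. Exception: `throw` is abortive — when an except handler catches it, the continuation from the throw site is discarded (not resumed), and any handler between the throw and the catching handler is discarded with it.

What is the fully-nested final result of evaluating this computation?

Working:
get @ H1 ⇒ 0
get @ H1 ⇒ 0
H0 returns [0]
H1 returns ([0], 0)
H2 returns (([0], 0), ())
H3 returns (([0], 0), ())
H4 returns [(([0], 0), ())]
= [(([0], 0), ())]

Answer: [(([0], 0), ())]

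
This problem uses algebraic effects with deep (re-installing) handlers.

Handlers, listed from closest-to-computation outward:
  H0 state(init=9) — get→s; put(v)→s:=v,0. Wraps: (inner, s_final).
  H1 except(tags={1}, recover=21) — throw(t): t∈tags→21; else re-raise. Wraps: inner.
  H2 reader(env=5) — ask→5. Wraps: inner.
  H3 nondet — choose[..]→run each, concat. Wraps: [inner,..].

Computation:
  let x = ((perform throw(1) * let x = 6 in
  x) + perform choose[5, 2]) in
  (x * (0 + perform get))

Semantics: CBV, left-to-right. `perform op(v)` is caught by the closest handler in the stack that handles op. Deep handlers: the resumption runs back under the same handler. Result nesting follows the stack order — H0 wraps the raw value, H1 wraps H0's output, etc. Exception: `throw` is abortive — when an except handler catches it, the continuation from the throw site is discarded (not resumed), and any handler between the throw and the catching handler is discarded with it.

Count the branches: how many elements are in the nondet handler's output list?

Working:
throw(1) @ H1 caught ⇒ 21
H2 returns 21
H3 returns [21]
= [21]

Answer: 1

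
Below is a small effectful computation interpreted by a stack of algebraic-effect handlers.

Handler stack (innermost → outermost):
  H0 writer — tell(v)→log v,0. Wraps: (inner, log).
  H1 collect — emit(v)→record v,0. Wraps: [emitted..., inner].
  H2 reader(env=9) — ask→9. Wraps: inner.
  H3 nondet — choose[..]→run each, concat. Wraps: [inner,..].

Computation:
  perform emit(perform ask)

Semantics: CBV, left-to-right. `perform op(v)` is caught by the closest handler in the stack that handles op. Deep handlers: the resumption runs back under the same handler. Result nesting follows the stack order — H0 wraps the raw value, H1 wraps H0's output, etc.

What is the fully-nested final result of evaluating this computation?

Answer: [[9, (0, ())]]

Step-by-step:
ask @ H2 ⇒ 9
emit(9) @ H1 ⇒ out+=9
H0 returns (0, ())
H1 returns [9, (0, ())]
H2 returns [9, (0, ())]
H3 returns [[9, (0, ())]]
= [[9, (0, ())]]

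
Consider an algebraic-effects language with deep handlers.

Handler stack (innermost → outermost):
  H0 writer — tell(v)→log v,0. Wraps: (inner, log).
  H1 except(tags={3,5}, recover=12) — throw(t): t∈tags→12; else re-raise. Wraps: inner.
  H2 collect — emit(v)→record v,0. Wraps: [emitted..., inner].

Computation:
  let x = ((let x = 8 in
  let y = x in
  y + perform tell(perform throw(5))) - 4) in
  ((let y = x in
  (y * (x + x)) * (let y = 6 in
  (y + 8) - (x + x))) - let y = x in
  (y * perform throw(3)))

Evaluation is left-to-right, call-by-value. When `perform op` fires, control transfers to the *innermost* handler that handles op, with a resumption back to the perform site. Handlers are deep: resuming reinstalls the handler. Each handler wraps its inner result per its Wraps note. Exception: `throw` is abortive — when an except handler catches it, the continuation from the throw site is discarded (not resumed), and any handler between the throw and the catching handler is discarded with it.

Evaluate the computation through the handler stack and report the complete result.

Answer: [12]

Step-by-step:
throw(5) @ H1 caught ⇒ 12
H2 returns [12]
= [12]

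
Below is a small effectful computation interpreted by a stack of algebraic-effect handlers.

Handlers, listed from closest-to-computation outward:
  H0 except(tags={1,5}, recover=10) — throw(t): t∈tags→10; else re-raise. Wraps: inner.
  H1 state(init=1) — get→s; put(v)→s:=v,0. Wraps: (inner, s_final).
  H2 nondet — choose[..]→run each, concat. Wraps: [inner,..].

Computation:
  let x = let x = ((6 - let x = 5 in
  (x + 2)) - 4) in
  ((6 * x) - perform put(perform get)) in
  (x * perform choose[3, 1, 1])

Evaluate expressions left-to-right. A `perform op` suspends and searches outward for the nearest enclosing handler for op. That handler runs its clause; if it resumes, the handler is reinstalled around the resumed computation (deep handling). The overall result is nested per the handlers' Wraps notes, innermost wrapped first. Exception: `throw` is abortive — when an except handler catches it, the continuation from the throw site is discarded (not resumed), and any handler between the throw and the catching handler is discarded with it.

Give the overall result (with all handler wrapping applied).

Step-by-step:
get @ H1 ⇒ 1
put(1) @ H1 ⇒ s:=1
choose[3, 1, 1] @ H2
  branch[0] choose=3:
    H0 returns -90
    H1 returns (-90, 1)
    H2 returns [(-90, 1)]
  branch[1] choose=1:
    H0 returns -30
    H1 returns (-30, 1)
    H2 returns [(-30, 1)]
  branch[2] choose=1:
    H0 returns -30
    H1 returns (-30, 1)
    H2 returns [(-30, 1)]
= [(-90, 1), (-30, 1), (-30, 1)]

Answer: [(-90, 1), (-30, 1), (-30, 1)]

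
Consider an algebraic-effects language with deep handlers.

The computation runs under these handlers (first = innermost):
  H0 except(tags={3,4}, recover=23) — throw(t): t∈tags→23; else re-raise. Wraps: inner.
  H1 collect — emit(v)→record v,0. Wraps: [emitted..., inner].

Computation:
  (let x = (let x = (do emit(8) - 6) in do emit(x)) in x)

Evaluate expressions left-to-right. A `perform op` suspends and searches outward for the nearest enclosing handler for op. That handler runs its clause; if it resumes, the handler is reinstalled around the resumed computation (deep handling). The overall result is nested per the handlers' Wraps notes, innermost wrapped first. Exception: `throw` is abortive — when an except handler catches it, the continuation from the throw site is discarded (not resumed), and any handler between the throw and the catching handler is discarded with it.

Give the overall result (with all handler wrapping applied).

Step-by-step:
emit(8) @ H1 ⇒ out+=8
emit(-6) @ H1 ⇒ out+=-6
H0 returns 0
H1 returns [8, -6, 0]
= [8, -6, 0]

Answer: [8, -6, 0]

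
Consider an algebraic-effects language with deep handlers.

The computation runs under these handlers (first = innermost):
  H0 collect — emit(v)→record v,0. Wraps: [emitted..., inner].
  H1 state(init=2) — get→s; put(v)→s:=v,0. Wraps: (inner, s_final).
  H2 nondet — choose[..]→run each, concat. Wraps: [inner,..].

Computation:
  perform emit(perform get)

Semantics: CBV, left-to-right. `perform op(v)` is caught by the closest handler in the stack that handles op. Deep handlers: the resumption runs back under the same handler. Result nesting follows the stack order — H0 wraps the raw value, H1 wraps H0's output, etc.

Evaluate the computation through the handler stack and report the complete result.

Step-by-step:
get @ H1 ⇒ 2
emit(2) @ H0 ⇒ out+=2
H0 returns [2, 0]
H1 returns ([2, 0], 2)
H2 returns [([2, 0], 2)]
= [([2, 0], 2)]

Answer: [([2, 0], 2)]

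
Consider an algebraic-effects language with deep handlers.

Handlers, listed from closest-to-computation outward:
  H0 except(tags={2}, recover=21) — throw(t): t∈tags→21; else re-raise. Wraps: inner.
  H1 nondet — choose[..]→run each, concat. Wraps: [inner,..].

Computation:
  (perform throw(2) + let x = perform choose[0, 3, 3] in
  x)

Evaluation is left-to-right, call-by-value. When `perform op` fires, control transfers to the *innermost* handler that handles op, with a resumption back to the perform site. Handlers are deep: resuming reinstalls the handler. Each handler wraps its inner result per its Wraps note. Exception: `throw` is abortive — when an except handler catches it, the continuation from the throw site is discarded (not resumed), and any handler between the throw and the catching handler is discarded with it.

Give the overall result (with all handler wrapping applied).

Answer: [21]

Step-by-step:
throw(2) @ H0 caught ⇒ 21
H1 returns [21]
= [21]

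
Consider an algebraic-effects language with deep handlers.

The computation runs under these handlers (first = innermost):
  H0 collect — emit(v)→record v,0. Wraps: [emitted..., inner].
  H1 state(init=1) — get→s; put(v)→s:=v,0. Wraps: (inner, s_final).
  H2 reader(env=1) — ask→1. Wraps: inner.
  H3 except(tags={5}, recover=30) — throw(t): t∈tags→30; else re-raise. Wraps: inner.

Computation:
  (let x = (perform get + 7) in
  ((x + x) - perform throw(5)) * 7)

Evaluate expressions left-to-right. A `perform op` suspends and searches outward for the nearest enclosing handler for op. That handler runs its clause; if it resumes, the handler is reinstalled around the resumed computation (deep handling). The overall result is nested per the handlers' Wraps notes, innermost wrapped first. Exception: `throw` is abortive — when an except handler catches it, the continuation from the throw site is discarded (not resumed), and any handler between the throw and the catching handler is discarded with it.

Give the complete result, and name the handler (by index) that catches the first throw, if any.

Working:
get @ H1 ⇒ 1
throw(5) @ H3 caught ⇒ 30
= 30

Answer: 30 ; first throw caught by: H3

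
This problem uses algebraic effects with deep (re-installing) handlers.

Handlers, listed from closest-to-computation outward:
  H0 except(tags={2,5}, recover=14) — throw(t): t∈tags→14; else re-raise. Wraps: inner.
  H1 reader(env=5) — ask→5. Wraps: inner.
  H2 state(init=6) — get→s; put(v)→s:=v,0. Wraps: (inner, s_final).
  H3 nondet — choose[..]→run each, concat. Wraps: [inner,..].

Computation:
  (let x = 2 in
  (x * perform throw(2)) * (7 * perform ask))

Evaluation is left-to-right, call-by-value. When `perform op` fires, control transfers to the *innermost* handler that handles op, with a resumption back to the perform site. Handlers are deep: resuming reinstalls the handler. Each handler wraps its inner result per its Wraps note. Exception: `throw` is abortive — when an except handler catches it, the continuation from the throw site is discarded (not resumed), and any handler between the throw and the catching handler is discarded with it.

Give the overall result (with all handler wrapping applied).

Answer: [(14, 6)]

Step-by-step:
throw(2) @ H0 caught ⇒ 14
H1 returns 14
H2 returns (14, 6)
H3 returns [(14, 6)]
= [(14, 6)]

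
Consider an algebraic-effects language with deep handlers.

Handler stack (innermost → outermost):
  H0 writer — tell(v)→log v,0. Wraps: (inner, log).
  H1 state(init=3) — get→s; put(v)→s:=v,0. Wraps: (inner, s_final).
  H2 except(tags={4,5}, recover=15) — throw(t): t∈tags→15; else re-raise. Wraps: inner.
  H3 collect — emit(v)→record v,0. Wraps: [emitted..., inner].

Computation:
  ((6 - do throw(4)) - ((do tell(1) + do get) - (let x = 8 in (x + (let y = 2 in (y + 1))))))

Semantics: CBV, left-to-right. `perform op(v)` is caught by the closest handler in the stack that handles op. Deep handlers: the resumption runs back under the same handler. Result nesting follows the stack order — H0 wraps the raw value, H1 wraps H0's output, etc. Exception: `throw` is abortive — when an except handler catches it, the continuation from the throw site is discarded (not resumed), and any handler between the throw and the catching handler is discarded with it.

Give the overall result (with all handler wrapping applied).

Evaluation trace:
throw(4) @ H2 caught ⇒ 15
H3 returns [15]
= [15]

Answer: [15]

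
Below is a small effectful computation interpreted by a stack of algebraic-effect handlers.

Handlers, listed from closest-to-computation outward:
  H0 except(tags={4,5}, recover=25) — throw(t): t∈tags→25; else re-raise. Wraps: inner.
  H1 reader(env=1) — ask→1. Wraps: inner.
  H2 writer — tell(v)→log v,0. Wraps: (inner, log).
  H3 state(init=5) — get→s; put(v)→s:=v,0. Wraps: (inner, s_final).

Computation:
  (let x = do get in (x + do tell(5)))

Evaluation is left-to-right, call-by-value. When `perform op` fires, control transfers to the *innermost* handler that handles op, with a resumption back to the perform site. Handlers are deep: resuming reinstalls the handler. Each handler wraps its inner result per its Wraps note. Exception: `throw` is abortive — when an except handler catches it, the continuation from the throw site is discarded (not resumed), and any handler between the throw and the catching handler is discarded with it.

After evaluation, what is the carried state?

Answer: 5

Step-by-step:
get @ H3 ⇒ 5
tell(5) @ H2 ⇒ log+=5
H0 returns 5
H1 returns 5
H2 returns (5, (5))
H3 returns ((5, (5)), 5)
= ((5, (5)), 5)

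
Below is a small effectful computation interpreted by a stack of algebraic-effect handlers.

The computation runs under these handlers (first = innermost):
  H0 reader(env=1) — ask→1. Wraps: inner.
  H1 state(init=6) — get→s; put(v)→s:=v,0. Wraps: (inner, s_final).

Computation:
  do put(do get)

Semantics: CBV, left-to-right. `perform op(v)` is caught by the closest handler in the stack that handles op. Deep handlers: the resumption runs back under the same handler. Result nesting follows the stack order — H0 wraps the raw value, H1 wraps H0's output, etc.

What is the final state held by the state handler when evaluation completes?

Answer: 6

Evaluation trace:
get @ H1 ⇒ 6
put(6) @ H1 ⇒ s:=6
H0 returns 0
H1 returns (0, 6)
= (0, 6)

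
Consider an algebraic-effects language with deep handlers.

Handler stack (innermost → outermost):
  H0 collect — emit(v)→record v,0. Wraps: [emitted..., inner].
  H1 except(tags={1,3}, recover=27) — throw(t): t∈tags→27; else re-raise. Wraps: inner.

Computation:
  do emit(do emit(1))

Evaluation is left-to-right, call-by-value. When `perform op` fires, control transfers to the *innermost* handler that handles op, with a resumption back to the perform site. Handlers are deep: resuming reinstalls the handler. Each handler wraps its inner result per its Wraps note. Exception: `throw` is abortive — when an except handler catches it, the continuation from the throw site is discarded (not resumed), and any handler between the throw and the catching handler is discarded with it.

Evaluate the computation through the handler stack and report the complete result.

Working:
emit(1) @ H0 ⇒ out+=1
emit(0) @ H0 ⇒ out+=0
H0 returns [1, 0, 0]
H1 returns [1, 0, 0]
= [1, 0, 0]

Answer: [1, 0, 0]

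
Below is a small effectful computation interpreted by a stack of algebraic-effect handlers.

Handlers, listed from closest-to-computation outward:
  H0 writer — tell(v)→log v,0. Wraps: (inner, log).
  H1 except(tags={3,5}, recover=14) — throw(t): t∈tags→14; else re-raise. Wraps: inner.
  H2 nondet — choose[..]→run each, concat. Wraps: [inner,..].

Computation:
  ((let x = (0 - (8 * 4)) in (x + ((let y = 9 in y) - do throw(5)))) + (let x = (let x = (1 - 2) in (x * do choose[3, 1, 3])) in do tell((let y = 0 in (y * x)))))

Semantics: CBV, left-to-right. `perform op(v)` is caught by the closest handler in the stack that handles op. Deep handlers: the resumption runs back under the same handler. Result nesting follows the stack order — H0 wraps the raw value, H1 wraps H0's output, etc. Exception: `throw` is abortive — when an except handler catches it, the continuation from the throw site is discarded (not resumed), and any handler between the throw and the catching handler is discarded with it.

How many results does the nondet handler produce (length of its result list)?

Answer: 1

Evaluation trace:
throw(5) @ H1 caught ⇒ 14
H2 returns [14]
= [14]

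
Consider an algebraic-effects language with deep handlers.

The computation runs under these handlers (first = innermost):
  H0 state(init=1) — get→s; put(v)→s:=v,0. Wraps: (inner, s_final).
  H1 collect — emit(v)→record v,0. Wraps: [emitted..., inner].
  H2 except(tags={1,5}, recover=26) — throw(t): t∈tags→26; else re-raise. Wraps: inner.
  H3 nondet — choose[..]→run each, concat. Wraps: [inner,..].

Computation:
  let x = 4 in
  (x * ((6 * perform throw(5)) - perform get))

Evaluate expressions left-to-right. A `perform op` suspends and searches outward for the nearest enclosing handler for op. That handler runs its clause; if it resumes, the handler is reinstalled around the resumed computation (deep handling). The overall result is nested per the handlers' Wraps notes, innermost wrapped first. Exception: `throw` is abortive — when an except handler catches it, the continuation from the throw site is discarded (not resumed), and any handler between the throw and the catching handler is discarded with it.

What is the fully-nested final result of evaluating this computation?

Answer: [26]

Evaluation trace:
throw(5) @ H2 caught ⇒ 26
H3 returns [26]
= [26]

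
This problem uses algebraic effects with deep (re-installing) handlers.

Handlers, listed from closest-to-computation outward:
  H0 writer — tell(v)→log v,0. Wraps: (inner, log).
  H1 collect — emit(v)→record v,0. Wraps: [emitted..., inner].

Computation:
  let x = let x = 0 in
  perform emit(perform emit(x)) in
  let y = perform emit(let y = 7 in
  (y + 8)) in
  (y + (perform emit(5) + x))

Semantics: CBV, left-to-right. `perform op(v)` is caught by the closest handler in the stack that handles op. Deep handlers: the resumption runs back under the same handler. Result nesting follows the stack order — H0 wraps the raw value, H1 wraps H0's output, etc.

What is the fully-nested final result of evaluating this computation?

Answer: [0, 0, 15, 5, (0, ())]

Evaluation trace:
emit(0) @ H1 ⇒ out+=0
emit(0) @ H1 ⇒ out+=0
emit(15) @ H1 ⇒ out+=15
emit(5) @ H1 ⇒ out+=5
H0 returns (0, ())
H1 returns [0, 0, 15, 5, (0, ())]
= [0, 0, 15, 5, (0, ())]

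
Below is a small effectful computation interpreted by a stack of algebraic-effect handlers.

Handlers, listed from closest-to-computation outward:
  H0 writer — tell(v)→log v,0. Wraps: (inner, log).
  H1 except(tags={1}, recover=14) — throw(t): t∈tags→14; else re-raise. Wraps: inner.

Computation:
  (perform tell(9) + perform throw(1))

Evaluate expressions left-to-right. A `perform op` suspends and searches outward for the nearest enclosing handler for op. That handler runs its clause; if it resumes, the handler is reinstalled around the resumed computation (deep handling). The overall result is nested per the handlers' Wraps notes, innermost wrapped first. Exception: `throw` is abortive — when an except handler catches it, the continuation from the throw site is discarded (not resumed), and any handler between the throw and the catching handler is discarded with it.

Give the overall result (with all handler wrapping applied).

Evaluation trace:
tell(9) @ H0 ⇒ log+=9
throw(1) @ H1 caught ⇒ 14
= 14

Answer: 14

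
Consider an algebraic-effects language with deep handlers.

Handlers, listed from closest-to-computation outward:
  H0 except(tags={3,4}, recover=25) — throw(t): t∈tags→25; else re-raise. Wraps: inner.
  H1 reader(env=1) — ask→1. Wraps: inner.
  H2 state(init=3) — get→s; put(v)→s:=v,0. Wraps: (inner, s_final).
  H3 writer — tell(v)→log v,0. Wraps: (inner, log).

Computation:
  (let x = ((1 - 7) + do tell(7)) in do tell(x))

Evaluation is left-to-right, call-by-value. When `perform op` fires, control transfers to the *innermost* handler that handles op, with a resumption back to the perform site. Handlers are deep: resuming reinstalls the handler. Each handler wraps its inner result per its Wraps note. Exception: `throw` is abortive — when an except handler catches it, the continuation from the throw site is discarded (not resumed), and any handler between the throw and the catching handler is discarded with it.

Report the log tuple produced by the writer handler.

Step-by-step:
tell(7) @ H3 ⇒ log+=7
tell(-6) @ H3 ⇒ log+=-6
H0 returns 0
H1 returns 0
H2 returns (0, 3)
H3 returns ((0, 3), (7, -6))
= ((0, 3), (7, -6))

Answer: (7, -6)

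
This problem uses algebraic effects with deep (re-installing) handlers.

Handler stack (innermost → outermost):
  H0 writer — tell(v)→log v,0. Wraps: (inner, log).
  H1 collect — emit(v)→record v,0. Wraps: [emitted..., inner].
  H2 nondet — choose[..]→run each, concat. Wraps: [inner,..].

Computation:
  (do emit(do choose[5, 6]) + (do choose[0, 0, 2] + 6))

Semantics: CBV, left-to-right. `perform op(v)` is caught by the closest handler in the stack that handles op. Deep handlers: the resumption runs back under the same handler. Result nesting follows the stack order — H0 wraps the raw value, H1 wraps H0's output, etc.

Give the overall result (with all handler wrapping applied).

Answer: [[5, (6, ())], [5, (6, ())], [5, (8, ())], [6, (6, ())], [6, (6, ())], [6, (8, ())]]

Working:
choose[5, 6] @ H2
  branch[0] choose=5:
    emit(5) @ H1 ⇒ out+=5
    choose[0, 0, 2] @ H2
      branch[0] choose=0:
        H0 returns (6, ())
        H1 returns [5, (6, ())]
        H2 returns [[5, (6, ())]]
      branch[1] choose=0:
        H0 returns (6, ())
        H1 returns [5, (6, ())]
        H2 returns [[5, (6, ())]]
      branch[2] choose=2:
        H0 returns (8, ())
        H1 returns [5, (8, ())]
        H2 returns [[5, (8, ())]]
  branch[1] choose=6:
    emit(6) @ H1 ⇒ out+=6
    choose[0, 0, 2] @ H2
      branch[0] choose=0:
        H0 returns (6, ())
        H1 returns [6, (6, ())]
        H2 returns [[6, (6, ())]]
      branch[1] choose=0:
        H0 returns (6, ())
        H1 returns [6, (6, ())]
        H2 returns [[6, (6, ())]]
      branch[2] choose=2:
        H0 returns (8, ())
        H1 returns [6, (8, ())]
        H2 returns [[6, (8, ())]]
= [[5, (6, ())], [5, (6, ())], [5, (8, ())], [6, (6, ())], [6, (6, ())], [6, (8, ())]]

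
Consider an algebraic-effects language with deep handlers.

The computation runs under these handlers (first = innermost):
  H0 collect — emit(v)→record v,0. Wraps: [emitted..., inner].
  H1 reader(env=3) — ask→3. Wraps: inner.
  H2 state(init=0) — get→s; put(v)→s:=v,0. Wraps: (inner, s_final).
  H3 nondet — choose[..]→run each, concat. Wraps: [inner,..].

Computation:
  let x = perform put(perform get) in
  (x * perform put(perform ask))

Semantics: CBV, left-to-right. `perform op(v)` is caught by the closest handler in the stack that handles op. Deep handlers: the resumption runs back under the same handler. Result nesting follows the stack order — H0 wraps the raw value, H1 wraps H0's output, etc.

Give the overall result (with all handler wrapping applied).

Answer: [([0], 3)]

Working:
get @ H2 ⇒ 0
put(0) @ H2 ⇒ s:=0
ask @ H1 ⇒ 3
put(3) @ H2 ⇒ s:=3
H0 returns [0]
H1 returns [0]
H2 returns ([0], 3)
H3 returns [([0], 3)]
= [([0], 3)]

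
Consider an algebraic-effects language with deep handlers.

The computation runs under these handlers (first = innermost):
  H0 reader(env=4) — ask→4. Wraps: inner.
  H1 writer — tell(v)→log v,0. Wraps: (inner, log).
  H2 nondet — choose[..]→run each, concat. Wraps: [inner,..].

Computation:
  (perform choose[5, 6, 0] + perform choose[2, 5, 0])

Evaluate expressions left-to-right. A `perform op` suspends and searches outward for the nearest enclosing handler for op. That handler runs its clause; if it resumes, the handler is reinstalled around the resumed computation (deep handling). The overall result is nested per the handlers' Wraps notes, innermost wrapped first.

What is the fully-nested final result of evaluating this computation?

Answer: [(7, ()), (10, ()), (5, ()), (8, ()), (11, ()), (6, ()), (2, ()), (5, ()), (0, ())]

Working:
choose[5, 6, 0] @ H2
  branch[0] choose=5:
    choose[2, 5, 0] @ H2
      branch[0] choose=2:
        H0 returns 7
        H1 returns (7, ())
        H2 returns [(7, ())]
      branch[1] choose=5:
        H0 returns 10
        H1 returns (10, ())
        H2 returns [(10, ())]
      branch[2] choose=0:
        H0 returns 5
        H1 returns (5, ())
        H2 returns [(5, ())]
  branch[1] choose=6:
    choose[2, 5, 0] @ H2
      branch[0] choose=2:
        H0 returns 8
        H1 returns (8, ())
        H2 returns [(8, ())]
      branch[1] choose=5:
        H0 returns 11
        H1 returns (11, ())
        H2 returns [(11, ())]
      branch[2] choose=0:
        H0 returns 6
        H1 returns (6, ())
        H2 returns [(6, ())]
  branch[2] choose=0:
    choose[2, 5, 0] @ H2
      branch[0] choose=2:
        H0 returns 2
        H1 returns (2, ())
        H2 returns [(2, ())]
      branch[1] choose=5:
        H0 returns 5
        H1 returns (5, ())
        H2 returns [(5, ())]
      branch[2] choose=0:
        H0 returns 0
        H1 returns (0, ())
        H2 returns [(0, ())]
= [(7, ()), (10, ()), (5, ()), (8, ()), (11, ()), (6, ()), (2, ()), (5, ()), (0, ())]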